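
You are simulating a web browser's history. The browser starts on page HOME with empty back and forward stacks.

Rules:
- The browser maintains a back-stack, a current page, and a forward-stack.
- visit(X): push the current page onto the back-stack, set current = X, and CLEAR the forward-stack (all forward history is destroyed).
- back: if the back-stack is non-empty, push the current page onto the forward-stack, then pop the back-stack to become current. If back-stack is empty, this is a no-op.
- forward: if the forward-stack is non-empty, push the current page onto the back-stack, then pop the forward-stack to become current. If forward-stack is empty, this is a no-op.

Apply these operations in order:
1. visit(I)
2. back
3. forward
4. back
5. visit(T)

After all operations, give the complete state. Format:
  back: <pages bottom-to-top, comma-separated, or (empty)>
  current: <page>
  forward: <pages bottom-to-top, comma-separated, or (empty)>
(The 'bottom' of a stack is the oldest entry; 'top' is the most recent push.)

Answer: back: HOME
current: T
forward: (empty)

Derivation:
After 1 (visit(I)): cur=I back=1 fwd=0
After 2 (back): cur=HOME back=0 fwd=1
After 3 (forward): cur=I back=1 fwd=0
After 4 (back): cur=HOME back=0 fwd=1
After 5 (visit(T)): cur=T back=1 fwd=0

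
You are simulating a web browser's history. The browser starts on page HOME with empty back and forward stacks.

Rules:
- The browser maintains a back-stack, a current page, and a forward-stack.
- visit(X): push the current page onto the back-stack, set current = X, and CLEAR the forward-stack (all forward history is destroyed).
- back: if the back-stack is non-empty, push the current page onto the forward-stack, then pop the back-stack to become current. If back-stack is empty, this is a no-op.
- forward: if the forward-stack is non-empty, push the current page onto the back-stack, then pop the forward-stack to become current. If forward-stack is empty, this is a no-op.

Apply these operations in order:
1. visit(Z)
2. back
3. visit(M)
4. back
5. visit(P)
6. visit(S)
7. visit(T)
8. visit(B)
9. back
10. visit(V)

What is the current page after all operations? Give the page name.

After 1 (visit(Z)): cur=Z back=1 fwd=0
After 2 (back): cur=HOME back=0 fwd=1
After 3 (visit(M)): cur=M back=1 fwd=0
After 4 (back): cur=HOME back=0 fwd=1
After 5 (visit(P)): cur=P back=1 fwd=0
After 6 (visit(S)): cur=S back=2 fwd=0
After 7 (visit(T)): cur=T back=3 fwd=0
After 8 (visit(B)): cur=B back=4 fwd=0
After 9 (back): cur=T back=3 fwd=1
After 10 (visit(V)): cur=V back=4 fwd=0

Answer: V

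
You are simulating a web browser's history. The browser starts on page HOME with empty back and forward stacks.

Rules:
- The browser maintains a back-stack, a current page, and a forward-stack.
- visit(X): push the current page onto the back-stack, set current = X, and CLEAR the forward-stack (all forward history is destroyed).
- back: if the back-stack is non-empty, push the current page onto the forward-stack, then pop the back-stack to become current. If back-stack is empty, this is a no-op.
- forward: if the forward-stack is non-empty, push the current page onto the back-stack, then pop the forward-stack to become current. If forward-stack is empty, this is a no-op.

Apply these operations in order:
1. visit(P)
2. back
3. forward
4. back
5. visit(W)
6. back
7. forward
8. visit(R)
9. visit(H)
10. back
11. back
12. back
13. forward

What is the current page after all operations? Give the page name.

Answer: W

Derivation:
After 1 (visit(P)): cur=P back=1 fwd=0
After 2 (back): cur=HOME back=0 fwd=1
After 3 (forward): cur=P back=1 fwd=0
After 4 (back): cur=HOME back=0 fwd=1
After 5 (visit(W)): cur=W back=1 fwd=0
After 6 (back): cur=HOME back=0 fwd=1
After 7 (forward): cur=W back=1 fwd=0
After 8 (visit(R)): cur=R back=2 fwd=0
After 9 (visit(H)): cur=H back=3 fwd=0
After 10 (back): cur=R back=2 fwd=1
After 11 (back): cur=W back=1 fwd=2
After 12 (back): cur=HOME back=0 fwd=3
After 13 (forward): cur=W back=1 fwd=2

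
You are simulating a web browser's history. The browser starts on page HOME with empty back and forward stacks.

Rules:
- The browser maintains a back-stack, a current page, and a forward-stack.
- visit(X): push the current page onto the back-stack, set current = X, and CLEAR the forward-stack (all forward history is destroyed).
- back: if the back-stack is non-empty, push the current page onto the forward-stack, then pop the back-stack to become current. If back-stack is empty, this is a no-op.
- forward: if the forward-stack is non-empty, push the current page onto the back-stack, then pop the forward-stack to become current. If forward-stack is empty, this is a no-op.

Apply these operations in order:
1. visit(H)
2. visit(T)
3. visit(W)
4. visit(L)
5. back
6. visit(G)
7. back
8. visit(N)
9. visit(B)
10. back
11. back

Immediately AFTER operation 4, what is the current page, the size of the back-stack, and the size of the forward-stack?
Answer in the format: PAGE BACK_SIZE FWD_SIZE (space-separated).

After 1 (visit(H)): cur=H back=1 fwd=0
After 2 (visit(T)): cur=T back=2 fwd=0
After 3 (visit(W)): cur=W back=3 fwd=0
After 4 (visit(L)): cur=L back=4 fwd=0

L 4 0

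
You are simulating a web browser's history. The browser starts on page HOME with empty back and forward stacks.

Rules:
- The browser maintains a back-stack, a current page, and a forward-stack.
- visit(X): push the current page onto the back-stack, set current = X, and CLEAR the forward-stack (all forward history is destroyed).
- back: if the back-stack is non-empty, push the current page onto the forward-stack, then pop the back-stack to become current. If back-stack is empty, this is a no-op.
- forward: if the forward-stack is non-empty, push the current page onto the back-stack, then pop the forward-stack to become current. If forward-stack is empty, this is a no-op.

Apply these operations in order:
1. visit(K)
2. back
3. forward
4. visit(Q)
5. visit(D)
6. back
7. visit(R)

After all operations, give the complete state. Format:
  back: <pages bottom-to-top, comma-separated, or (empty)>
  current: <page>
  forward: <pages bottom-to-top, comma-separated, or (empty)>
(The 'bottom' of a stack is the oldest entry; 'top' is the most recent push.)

After 1 (visit(K)): cur=K back=1 fwd=0
After 2 (back): cur=HOME back=0 fwd=1
After 3 (forward): cur=K back=1 fwd=0
After 4 (visit(Q)): cur=Q back=2 fwd=0
After 5 (visit(D)): cur=D back=3 fwd=0
After 6 (back): cur=Q back=2 fwd=1
After 7 (visit(R)): cur=R back=3 fwd=0

Answer: back: HOME,K,Q
current: R
forward: (empty)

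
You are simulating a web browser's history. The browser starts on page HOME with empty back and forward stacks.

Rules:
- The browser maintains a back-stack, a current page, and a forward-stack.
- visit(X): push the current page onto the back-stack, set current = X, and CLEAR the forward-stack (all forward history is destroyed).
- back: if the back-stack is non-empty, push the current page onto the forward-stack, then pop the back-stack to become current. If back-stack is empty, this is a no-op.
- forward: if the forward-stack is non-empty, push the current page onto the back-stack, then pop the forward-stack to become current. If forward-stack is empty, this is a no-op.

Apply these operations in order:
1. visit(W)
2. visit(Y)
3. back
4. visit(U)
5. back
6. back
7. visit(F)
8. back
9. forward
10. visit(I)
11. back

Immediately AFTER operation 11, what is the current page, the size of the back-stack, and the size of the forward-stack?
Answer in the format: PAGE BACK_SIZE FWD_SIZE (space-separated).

After 1 (visit(W)): cur=W back=1 fwd=0
After 2 (visit(Y)): cur=Y back=2 fwd=0
After 3 (back): cur=W back=1 fwd=1
After 4 (visit(U)): cur=U back=2 fwd=0
After 5 (back): cur=W back=1 fwd=1
After 6 (back): cur=HOME back=0 fwd=2
After 7 (visit(F)): cur=F back=1 fwd=0
After 8 (back): cur=HOME back=0 fwd=1
After 9 (forward): cur=F back=1 fwd=0
After 10 (visit(I)): cur=I back=2 fwd=0
After 11 (back): cur=F back=1 fwd=1

F 1 1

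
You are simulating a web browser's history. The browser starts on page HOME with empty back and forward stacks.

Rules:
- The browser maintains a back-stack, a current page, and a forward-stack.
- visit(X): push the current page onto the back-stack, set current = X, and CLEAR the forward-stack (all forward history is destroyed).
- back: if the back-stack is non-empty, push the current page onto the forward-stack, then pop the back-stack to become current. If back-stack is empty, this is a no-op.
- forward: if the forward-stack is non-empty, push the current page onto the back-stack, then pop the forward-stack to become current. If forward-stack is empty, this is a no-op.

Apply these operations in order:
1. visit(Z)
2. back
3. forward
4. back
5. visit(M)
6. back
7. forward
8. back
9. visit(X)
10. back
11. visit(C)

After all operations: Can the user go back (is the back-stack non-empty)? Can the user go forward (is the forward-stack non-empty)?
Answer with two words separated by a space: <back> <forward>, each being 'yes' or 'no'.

Answer: yes no

Derivation:
After 1 (visit(Z)): cur=Z back=1 fwd=0
After 2 (back): cur=HOME back=0 fwd=1
After 3 (forward): cur=Z back=1 fwd=0
After 4 (back): cur=HOME back=0 fwd=1
After 5 (visit(M)): cur=M back=1 fwd=0
After 6 (back): cur=HOME back=0 fwd=1
After 7 (forward): cur=M back=1 fwd=0
After 8 (back): cur=HOME back=0 fwd=1
After 9 (visit(X)): cur=X back=1 fwd=0
After 10 (back): cur=HOME back=0 fwd=1
After 11 (visit(C)): cur=C back=1 fwd=0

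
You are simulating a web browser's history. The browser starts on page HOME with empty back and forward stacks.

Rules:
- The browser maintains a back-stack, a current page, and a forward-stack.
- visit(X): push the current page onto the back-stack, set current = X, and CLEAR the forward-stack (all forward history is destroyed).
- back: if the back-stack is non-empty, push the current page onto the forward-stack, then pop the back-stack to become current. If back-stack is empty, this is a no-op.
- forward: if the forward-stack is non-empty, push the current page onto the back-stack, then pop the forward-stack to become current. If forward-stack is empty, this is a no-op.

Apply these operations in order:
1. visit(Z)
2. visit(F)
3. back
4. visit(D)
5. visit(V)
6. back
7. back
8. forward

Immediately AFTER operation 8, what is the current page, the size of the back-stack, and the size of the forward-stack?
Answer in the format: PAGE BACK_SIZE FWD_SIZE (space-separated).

After 1 (visit(Z)): cur=Z back=1 fwd=0
After 2 (visit(F)): cur=F back=2 fwd=0
After 3 (back): cur=Z back=1 fwd=1
After 4 (visit(D)): cur=D back=2 fwd=0
After 5 (visit(V)): cur=V back=3 fwd=0
After 6 (back): cur=D back=2 fwd=1
After 7 (back): cur=Z back=1 fwd=2
After 8 (forward): cur=D back=2 fwd=1

D 2 1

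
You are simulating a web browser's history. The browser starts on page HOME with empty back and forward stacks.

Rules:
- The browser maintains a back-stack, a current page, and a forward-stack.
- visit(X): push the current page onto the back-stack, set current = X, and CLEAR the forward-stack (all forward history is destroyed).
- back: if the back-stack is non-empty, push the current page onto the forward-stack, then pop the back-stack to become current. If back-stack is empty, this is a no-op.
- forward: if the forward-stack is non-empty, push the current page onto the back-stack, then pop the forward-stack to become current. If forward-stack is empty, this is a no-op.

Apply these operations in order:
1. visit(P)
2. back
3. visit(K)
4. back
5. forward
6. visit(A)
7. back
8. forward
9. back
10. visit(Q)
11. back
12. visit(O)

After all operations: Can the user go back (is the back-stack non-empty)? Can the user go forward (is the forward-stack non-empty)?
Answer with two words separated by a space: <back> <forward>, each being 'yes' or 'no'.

Answer: yes no

Derivation:
After 1 (visit(P)): cur=P back=1 fwd=0
After 2 (back): cur=HOME back=0 fwd=1
After 3 (visit(K)): cur=K back=1 fwd=0
After 4 (back): cur=HOME back=0 fwd=1
After 5 (forward): cur=K back=1 fwd=0
After 6 (visit(A)): cur=A back=2 fwd=0
After 7 (back): cur=K back=1 fwd=1
After 8 (forward): cur=A back=2 fwd=0
After 9 (back): cur=K back=1 fwd=1
After 10 (visit(Q)): cur=Q back=2 fwd=0
After 11 (back): cur=K back=1 fwd=1
After 12 (visit(O)): cur=O back=2 fwd=0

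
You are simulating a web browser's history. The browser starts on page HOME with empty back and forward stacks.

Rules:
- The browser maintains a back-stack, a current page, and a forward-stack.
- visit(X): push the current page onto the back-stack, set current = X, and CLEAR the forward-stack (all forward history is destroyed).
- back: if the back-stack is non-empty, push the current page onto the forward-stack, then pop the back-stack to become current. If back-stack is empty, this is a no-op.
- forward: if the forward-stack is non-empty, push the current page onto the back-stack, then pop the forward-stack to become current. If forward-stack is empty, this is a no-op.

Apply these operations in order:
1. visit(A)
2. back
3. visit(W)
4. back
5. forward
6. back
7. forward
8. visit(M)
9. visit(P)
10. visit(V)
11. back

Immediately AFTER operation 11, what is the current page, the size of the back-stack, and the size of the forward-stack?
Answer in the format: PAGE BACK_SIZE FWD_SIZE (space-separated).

After 1 (visit(A)): cur=A back=1 fwd=0
After 2 (back): cur=HOME back=0 fwd=1
After 3 (visit(W)): cur=W back=1 fwd=0
After 4 (back): cur=HOME back=0 fwd=1
After 5 (forward): cur=W back=1 fwd=0
After 6 (back): cur=HOME back=0 fwd=1
After 7 (forward): cur=W back=1 fwd=0
After 8 (visit(M)): cur=M back=2 fwd=0
After 9 (visit(P)): cur=P back=3 fwd=0
After 10 (visit(V)): cur=V back=4 fwd=0
After 11 (back): cur=P back=3 fwd=1

P 3 1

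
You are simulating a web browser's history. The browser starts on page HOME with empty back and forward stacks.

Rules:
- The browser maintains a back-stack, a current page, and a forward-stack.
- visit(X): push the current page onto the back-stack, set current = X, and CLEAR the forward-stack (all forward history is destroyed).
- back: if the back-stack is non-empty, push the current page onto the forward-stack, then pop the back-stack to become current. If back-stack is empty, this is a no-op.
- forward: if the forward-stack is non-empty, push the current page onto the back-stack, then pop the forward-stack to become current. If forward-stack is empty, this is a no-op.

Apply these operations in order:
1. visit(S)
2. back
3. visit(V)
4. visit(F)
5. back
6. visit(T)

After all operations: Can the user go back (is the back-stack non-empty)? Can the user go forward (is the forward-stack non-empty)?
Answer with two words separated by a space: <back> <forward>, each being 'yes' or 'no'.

After 1 (visit(S)): cur=S back=1 fwd=0
After 2 (back): cur=HOME back=0 fwd=1
After 3 (visit(V)): cur=V back=1 fwd=0
After 4 (visit(F)): cur=F back=2 fwd=0
After 5 (back): cur=V back=1 fwd=1
After 6 (visit(T)): cur=T back=2 fwd=0

Answer: yes no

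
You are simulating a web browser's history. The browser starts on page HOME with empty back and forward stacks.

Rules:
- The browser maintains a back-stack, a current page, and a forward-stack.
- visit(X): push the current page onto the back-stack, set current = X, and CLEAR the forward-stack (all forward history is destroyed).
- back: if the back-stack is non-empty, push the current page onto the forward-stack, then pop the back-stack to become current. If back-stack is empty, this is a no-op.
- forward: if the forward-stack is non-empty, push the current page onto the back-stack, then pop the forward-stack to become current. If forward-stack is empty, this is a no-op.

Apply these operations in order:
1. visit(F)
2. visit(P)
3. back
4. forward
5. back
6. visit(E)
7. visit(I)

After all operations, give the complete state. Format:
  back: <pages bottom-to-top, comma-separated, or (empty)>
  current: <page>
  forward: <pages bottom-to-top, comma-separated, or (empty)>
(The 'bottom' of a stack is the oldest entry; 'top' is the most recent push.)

Answer: back: HOME,F,E
current: I
forward: (empty)

Derivation:
After 1 (visit(F)): cur=F back=1 fwd=0
After 2 (visit(P)): cur=P back=2 fwd=0
After 3 (back): cur=F back=1 fwd=1
After 4 (forward): cur=P back=2 fwd=0
After 5 (back): cur=F back=1 fwd=1
After 6 (visit(E)): cur=E back=2 fwd=0
After 7 (visit(I)): cur=I back=3 fwd=0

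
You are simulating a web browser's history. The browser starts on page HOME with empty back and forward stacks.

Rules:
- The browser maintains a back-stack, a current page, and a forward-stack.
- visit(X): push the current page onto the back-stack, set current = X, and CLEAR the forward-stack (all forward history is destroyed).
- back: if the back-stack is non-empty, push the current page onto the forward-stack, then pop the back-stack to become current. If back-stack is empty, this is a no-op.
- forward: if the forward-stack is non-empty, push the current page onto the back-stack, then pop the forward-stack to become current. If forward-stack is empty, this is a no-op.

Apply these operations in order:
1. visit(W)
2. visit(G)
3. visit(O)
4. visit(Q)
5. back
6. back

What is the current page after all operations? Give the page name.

Answer: G

Derivation:
After 1 (visit(W)): cur=W back=1 fwd=0
After 2 (visit(G)): cur=G back=2 fwd=0
After 3 (visit(O)): cur=O back=3 fwd=0
After 4 (visit(Q)): cur=Q back=4 fwd=0
After 5 (back): cur=O back=3 fwd=1
After 6 (back): cur=G back=2 fwd=2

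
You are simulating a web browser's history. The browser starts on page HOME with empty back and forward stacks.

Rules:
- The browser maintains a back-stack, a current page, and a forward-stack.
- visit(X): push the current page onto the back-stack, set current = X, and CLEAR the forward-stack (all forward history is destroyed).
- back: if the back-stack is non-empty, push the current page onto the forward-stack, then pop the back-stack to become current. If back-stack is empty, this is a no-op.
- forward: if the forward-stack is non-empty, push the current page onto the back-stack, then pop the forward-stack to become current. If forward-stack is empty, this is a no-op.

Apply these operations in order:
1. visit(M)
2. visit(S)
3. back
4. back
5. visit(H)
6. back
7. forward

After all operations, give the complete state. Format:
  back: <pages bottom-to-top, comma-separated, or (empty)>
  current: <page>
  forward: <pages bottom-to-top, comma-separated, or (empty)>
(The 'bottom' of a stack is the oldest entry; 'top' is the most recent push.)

Answer: back: HOME
current: H
forward: (empty)

Derivation:
After 1 (visit(M)): cur=M back=1 fwd=0
After 2 (visit(S)): cur=S back=2 fwd=0
After 3 (back): cur=M back=1 fwd=1
After 4 (back): cur=HOME back=0 fwd=2
After 5 (visit(H)): cur=H back=1 fwd=0
After 6 (back): cur=HOME back=0 fwd=1
After 7 (forward): cur=H back=1 fwd=0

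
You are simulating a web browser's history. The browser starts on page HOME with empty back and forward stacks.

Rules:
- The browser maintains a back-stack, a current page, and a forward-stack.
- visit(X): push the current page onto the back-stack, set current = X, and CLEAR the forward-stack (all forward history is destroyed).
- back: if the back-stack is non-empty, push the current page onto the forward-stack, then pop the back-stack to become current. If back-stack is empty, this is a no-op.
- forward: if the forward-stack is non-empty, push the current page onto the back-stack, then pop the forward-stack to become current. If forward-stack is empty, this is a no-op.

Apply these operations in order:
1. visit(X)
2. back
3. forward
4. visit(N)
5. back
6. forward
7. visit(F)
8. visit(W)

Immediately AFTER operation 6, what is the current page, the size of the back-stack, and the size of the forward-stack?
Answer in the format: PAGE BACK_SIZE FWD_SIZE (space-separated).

After 1 (visit(X)): cur=X back=1 fwd=0
After 2 (back): cur=HOME back=0 fwd=1
After 3 (forward): cur=X back=1 fwd=0
After 4 (visit(N)): cur=N back=2 fwd=0
After 5 (back): cur=X back=1 fwd=1
After 6 (forward): cur=N back=2 fwd=0

N 2 0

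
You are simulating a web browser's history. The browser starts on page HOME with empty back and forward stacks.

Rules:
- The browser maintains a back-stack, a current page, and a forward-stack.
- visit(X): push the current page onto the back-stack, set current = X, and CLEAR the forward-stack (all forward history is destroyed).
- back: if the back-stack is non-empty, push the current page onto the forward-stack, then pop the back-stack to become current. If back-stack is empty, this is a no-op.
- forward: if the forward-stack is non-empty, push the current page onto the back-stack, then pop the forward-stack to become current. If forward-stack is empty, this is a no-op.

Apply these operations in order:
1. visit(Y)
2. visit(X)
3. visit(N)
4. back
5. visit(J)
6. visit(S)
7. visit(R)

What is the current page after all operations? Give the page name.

Answer: R

Derivation:
After 1 (visit(Y)): cur=Y back=1 fwd=0
After 2 (visit(X)): cur=X back=2 fwd=0
After 3 (visit(N)): cur=N back=3 fwd=0
After 4 (back): cur=X back=2 fwd=1
After 5 (visit(J)): cur=J back=3 fwd=0
After 6 (visit(S)): cur=S back=4 fwd=0
After 7 (visit(R)): cur=R back=5 fwd=0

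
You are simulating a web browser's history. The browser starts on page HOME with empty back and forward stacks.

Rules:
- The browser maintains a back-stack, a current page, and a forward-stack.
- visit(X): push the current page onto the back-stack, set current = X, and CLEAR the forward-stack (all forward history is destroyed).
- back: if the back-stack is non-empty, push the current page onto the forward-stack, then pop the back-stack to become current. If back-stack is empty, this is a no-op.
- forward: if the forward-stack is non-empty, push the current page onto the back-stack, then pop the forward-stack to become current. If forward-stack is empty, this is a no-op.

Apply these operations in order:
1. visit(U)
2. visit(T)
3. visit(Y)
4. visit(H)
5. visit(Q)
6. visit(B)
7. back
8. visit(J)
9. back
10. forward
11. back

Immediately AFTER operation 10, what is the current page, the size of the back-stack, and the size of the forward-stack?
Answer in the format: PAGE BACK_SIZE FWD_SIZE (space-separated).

After 1 (visit(U)): cur=U back=1 fwd=0
After 2 (visit(T)): cur=T back=2 fwd=0
After 3 (visit(Y)): cur=Y back=3 fwd=0
After 4 (visit(H)): cur=H back=4 fwd=0
After 5 (visit(Q)): cur=Q back=5 fwd=0
After 6 (visit(B)): cur=B back=6 fwd=0
After 7 (back): cur=Q back=5 fwd=1
After 8 (visit(J)): cur=J back=6 fwd=0
After 9 (back): cur=Q back=5 fwd=1
After 10 (forward): cur=J back=6 fwd=0

J 6 0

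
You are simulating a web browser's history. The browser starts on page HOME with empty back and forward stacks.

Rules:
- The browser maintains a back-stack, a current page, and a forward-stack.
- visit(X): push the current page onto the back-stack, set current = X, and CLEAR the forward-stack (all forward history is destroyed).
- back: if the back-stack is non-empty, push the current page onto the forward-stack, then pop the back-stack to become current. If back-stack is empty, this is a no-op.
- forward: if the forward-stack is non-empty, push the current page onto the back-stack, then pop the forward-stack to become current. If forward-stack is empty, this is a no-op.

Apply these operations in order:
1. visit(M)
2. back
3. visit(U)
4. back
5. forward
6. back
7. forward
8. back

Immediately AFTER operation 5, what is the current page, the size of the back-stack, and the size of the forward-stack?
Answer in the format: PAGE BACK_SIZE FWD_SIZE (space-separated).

After 1 (visit(M)): cur=M back=1 fwd=0
After 2 (back): cur=HOME back=0 fwd=1
After 3 (visit(U)): cur=U back=1 fwd=0
After 4 (back): cur=HOME back=0 fwd=1
After 5 (forward): cur=U back=1 fwd=0

U 1 0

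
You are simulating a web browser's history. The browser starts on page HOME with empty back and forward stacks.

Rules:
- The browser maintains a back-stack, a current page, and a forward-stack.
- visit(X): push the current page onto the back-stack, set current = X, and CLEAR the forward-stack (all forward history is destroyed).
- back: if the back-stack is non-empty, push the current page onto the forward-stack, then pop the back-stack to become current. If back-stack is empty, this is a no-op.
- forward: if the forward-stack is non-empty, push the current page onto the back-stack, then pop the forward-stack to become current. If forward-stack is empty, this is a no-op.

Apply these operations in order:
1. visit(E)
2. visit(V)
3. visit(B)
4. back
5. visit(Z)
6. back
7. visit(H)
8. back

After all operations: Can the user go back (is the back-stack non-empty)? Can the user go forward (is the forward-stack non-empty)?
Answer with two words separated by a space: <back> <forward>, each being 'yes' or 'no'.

After 1 (visit(E)): cur=E back=1 fwd=0
After 2 (visit(V)): cur=V back=2 fwd=0
After 3 (visit(B)): cur=B back=3 fwd=0
After 4 (back): cur=V back=2 fwd=1
After 5 (visit(Z)): cur=Z back=3 fwd=0
After 6 (back): cur=V back=2 fwd=1
After 7 (visit(H)): cur=H back=3 fwd=0
After 8 (back): cur=V back=2 fwd=1

Answer: yes yes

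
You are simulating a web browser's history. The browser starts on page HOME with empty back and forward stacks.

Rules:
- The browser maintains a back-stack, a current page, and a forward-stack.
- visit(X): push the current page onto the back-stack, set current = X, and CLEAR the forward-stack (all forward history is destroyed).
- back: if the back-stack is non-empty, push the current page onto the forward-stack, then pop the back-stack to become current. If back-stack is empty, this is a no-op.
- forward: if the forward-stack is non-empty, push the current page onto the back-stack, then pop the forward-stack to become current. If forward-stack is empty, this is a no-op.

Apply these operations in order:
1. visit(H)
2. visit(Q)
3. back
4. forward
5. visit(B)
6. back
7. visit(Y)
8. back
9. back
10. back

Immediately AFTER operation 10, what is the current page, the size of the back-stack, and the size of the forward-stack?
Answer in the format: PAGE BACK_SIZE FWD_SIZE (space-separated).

After 1 (visit(H)): cur=H back=1 fwd=0
After 2 (visit(Q)): cur=Q back=2 fwd=0
After 3 (back): cur=H back=1 fwd=1
After 4 (forward): cur=Q back=2 fwd=0
After 5 (visit(B)): cur=B back=3 fwd=0
After 6 (back): cur=Q back=2 fwd=1
After 7 (visit(Y)): cur=Y back=3 fwd=0
After 8 (back): cur=Q back=2 fwd=1
After 9 (back): cur=H back=1 fwd=2
After 10 (back): cur=HOME back=0 fwd=3

HOME 0 3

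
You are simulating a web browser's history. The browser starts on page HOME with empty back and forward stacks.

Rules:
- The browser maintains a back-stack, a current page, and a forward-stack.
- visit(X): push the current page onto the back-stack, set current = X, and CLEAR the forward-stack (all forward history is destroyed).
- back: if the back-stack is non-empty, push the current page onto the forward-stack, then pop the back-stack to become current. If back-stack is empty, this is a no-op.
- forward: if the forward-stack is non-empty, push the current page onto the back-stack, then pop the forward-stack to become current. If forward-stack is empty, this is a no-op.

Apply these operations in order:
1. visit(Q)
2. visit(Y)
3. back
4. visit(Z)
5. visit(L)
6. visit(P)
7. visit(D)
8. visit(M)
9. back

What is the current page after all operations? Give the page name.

After 1 (visit(Q)): cur=Q back=1 fwd=0
After 2 (visit(Y)): cur=Y back=2 fwd=0
After 3 (back): cur=Q back=1 fwd=1
After 4 (visit(Z)): cur=Z back=2 fwd=0
After 5 (visit(L)): cur=L back=3 fwd=0
After 6 (visit(P)): cur=P back=4 fwd=0
After 7 (visit(D)): cur=D back=5 fwd=0
After 8 (visit(M)): cur=M back=6 fwd=0
After 9 (back): cur=D back=5 fwd=1

Answer: D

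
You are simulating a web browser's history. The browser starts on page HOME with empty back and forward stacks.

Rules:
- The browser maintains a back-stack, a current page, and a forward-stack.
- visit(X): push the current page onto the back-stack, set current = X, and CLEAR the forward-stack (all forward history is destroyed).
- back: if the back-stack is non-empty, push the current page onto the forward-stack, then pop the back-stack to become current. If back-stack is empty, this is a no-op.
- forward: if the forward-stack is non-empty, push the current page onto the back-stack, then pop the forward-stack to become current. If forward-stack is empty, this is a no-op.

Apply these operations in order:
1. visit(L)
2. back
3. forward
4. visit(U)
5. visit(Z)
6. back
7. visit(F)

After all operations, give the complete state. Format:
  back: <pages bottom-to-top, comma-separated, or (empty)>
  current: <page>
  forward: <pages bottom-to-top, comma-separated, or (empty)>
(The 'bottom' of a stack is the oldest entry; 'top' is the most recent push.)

Answer: back: HOME,L,U
current: F
forward: (empty)

Derivation:
After 1 (visit(L)): cur=L back=1 fwd=0
After 2 (back): cur=HOME back=0 fwd=1
After 3 (forward): cur=L back=1 fwd=0
After 4 (visit(U)): cur=U back=2 fwd=0
After 5 (visit(Z)): cur=Z back=3 fwd=0
After 6 (back): cur=U back=2 fwd=1
After 7 (visit(F)): cur=F back=3 fwd=0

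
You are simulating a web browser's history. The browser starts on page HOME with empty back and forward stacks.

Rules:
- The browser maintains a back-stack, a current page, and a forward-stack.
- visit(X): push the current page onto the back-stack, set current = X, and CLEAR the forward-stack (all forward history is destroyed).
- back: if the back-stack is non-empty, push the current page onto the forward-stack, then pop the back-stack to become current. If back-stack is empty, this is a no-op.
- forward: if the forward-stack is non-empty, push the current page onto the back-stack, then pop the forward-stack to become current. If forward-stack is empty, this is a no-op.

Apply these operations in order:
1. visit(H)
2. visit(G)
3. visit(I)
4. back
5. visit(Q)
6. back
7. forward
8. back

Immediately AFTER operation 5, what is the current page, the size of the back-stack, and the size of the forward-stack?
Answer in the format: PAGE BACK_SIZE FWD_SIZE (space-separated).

After 1 (visit(H)): cur=H back=1 fwd=0
After 2 (visit(G)): cur=G back=2 fwd=0
After 3 (visit(I)): cur=I back=3 fwd=0
After 4 (back): cur=G back=2 fwd=1
After 5 (visit(Q)): cur=Q back=3 fwd=0

Q 3 0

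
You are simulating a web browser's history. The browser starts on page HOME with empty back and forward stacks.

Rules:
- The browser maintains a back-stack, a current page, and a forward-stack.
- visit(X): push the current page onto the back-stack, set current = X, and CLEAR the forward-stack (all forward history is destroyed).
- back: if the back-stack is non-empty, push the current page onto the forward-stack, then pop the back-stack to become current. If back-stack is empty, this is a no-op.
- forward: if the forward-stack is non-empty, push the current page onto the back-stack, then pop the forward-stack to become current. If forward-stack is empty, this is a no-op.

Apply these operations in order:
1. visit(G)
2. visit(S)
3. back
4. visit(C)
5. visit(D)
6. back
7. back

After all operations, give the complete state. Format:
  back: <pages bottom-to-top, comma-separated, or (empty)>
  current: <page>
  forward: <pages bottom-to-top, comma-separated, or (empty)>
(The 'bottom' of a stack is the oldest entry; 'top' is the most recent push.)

After 1 (visit(G)): cur=G back=1 fwd=0
After 2 (visit(S)): cur=S back=2 fwd=0
After 3 (back): cur=G back=1 fwd=1
After 4 (visit(C)): cur=C back=2 fwd=0
After 5 (visit(D)): cur=D back=3 fwd=0
After 6 (back): cur=C back=2 fwd=1
After 7 (back): cur=G back=1 fwd=2

Answer: back: HOME
current: G
forward: D,C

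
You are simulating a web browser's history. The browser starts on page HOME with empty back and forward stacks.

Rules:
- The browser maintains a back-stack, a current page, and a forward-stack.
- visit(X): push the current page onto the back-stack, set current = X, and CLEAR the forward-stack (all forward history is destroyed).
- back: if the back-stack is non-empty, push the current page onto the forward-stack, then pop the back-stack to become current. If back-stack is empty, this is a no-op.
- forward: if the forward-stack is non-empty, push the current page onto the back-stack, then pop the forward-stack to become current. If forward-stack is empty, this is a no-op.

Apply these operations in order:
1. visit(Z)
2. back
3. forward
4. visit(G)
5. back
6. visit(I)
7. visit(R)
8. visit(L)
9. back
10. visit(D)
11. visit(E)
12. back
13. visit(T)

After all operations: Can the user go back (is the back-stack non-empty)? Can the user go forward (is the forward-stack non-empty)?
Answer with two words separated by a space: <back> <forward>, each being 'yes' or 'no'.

After 1 (visit(Z)): cur=Z back=1 fwd=0
After 2 (back): cur=HOME back=0 fwd=1
After 3 (forward): cur=Z back=1 fwd=0
After 4 (visit(G)): cur=G back=2 fwd=0
After 5 (back): cur=Z back=1 fwd=1
After 6 (visit(I)): cur=I back=2 fwd=0
After 7 (visit(R)): cur=R back=3 fwd=0
After 8 (visit(L)): cur=L back=4 fwd=0
After 9 (back): cur=R back=3 fwd=1
After 10 (visit(D)): cur=D back=4 fwd=0
After 11 (visit(E)): cur=E back=5 fwd=0
After 12 (back): cur=D back=4 fwd=1
After 13 (visit(T)): cur=T back=5 fwd=0

Answer: yes no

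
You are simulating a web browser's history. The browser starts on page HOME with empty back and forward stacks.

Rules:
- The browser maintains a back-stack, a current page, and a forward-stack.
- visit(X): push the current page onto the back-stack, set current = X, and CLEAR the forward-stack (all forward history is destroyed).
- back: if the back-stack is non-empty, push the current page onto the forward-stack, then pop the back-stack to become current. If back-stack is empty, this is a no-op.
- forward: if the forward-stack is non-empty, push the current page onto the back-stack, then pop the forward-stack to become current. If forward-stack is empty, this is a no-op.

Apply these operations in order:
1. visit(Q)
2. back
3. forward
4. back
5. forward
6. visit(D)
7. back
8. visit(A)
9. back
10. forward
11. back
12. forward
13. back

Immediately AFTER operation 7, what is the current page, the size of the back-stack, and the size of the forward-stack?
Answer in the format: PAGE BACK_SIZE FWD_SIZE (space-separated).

After 1 (visit(Q)): cur=Q back=1 fwd=0
After 2 (back): cur=HOME back=0 fwd=1
After 3 (forward): cur=Q back=1 fwd=0
After 4 (back): cur=HOME back=0 fwd=1
After 5 (forward): cur=Q back=1 fwd=0
After 6 (visit(D)): cur=D back=2 fwd=0
After 7 (back): cur=Q back=1 fwd=1

Q 1 1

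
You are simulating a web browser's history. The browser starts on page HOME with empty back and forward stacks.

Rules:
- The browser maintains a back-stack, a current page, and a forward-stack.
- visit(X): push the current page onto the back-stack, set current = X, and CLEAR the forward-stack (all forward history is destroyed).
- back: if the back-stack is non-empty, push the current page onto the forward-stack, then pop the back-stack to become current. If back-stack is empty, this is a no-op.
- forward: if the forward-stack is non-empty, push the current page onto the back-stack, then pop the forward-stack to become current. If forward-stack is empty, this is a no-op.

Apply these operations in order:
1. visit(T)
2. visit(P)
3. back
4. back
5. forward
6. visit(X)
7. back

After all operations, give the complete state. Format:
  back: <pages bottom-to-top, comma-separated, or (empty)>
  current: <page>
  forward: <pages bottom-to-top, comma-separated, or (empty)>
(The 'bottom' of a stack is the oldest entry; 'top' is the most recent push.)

After 1 (visit(T)): cur=T back=1 fwd=0
After 2 (visit(P)): cur=P back=2 fwd=0
After 3 (back): cur=T back=1 fwd=1
After 4 (back): cur=HOME back=0 fwd=2
After 5 (forward): cur=T back=1 fwd=1
After 6 (visit(X)): cur=X back=2 fwd=0
After 7 (back): cur=T back=1 fwd=1

Answer: back: HOME
current: T
forward: X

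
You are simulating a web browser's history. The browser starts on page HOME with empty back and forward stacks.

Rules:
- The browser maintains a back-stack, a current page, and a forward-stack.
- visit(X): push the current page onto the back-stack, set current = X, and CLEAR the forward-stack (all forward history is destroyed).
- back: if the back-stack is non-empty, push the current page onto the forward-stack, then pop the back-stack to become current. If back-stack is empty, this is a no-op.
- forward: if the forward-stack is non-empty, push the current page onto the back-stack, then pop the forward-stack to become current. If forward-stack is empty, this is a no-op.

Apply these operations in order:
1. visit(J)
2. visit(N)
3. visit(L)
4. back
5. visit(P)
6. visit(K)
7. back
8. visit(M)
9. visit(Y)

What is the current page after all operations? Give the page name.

After 1 (visit(J)): cur=J back=1 fwd=0
After 2 (visit(N)): cur=N back=2 fwd=0
After 3 (visit(L)): cur=L back=3 fwd=0
After 4 (back): cur=N back=2 fwd=1
After 5 (visit(P)): cur=P back=3 fwd=0
After 6 (visit(K)): cur=K back=4 fwd=0
After 7 (back): cur=P back=3 fwd=1
After 8 (visit(M)): cur=M back=4 fwd=0
After 9 (visit(Y)): cur=Y back=5 fwd=0

Answer: Y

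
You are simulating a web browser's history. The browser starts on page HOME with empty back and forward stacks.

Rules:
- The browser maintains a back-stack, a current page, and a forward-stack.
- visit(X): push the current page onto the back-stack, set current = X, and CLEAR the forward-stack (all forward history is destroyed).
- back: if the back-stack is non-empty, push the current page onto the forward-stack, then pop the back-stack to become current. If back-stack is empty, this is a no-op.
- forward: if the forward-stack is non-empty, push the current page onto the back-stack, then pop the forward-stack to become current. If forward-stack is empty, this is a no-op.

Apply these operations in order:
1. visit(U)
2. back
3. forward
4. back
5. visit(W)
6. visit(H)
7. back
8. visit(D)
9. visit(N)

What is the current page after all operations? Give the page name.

Answer: N

Derivation:
After 1 (visit(U)): cur=U back=1 fwd=0
After 2 (back): cur=HOME back=0 fwd=1
After 3 (forward): cur=U back=1 fwd=0
After 4 (back): cur=HOME back=0 fwd=1
After 5 (visit(W)): cur=W back=1 fwd=0
After 6 (visit(H)): cur=H back=2 fwd=0
After 7 (back): cur=W back=1 fwd=1
After 8 (visit(D)): cur=D back=2 fwd=0
After 9 (visit(N)): cur=N back=3 fwd=0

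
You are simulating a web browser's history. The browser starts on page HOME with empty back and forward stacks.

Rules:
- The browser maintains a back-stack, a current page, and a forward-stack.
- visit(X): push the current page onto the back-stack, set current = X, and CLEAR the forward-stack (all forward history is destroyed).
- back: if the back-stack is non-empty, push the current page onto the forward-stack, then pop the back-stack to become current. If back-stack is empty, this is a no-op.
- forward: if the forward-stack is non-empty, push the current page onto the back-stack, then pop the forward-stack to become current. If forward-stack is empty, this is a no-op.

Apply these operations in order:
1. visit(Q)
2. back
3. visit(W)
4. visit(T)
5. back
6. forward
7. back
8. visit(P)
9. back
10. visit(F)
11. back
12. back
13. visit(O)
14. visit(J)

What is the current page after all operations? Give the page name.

After 1 (visit(Q)): cur=Q back=1 fwd=0
After 2 (back): cur=HOME back=0 fwd=1
After 3 (visit(W)): cur=W back=1 fwd=0
After 4 (visit(T)): cur=T back=2 fwd=0
After 5 (back): cur=W back=1 fwd=1
After 6 (forward): cur=T back=2 fwd=0
After 7 (back): cur=W back=1 fwd=1
After 8 (visit(P)): cur=P back=2 fwd=0
After 9 (back): cur=W back=1 fwd=1
After 10 (visit(F)): cur=F back=2 fwd=0
After 11 (back): cur=W back=1 fwd=1
After 12 (back): cur=HOME back=0 fwd=2
After 13 (visit(O)): cur=O back=1 fwd=0
After 14 (visit(J)): cur=J back=2 fwd=0

Answer: J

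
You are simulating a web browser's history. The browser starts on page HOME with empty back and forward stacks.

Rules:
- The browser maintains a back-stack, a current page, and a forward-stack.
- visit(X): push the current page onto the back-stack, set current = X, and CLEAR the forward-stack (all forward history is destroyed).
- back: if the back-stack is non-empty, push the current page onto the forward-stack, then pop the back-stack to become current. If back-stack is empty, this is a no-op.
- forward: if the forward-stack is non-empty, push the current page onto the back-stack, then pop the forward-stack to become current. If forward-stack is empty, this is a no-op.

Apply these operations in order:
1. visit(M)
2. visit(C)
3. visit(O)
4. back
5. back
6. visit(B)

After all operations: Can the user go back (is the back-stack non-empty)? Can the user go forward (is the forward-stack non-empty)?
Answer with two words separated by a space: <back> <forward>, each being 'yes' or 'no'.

After 1 (visit(M)): cur=M back=1 fwd=0
After 2 (visit(C)): cur=C back=2 fwd=0
After 3 (visit(O)): cur=O back=3 fwd=0
After 4 (back): cur=C back=2 fwd=1
After 5 (back): cur=M back=1 fwd=2
After 6 (visit(B)): cur=B back=2 fwd=0

Answer: yes no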